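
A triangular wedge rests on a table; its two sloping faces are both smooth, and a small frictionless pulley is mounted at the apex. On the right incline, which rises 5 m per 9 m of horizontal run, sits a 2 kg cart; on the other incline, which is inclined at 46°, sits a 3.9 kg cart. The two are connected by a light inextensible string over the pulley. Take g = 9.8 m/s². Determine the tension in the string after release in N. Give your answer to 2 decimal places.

15.61 N

Resolve each weight along its own incline: the 2 kg mass has component 2 × 9.8 × sin 29.05° = 9.519 N down its slope, and the 3.9 kg mass has 3.9 × 9.8 × sin 46° = 27.493 N down its slope.
The 3.9 kg side's 27.493 N exceeds the other side's 9.519 N, so that mass slides down and the 2 kg mass slides up. Taking that direction as positive, Newton's second law for the whole system gives 27.493 − 9.519 = (2 + 3.9) a, so a = 17.974 / 5.9 = 3.0464 m/s².
For the 2 kg mass (up-slope positive): T − 9.519 = 2 × 3.0464, so T = 15.612 N.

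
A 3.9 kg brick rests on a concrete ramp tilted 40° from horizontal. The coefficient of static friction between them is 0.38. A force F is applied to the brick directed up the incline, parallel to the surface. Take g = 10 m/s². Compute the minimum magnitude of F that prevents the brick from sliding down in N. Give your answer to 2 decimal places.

The normal force is N = mg cos 40° = 29.876 N. With F at its minimum the brick is on the verge of sliding down, so static friction is at its maximum μ_s N = 0.38 × 29.876 = 11.353 N and acts up the slope.
Equilibrium along the incline: F + μ_s N = mg sin 40°, so F = 25.069 − 11.353 = 13.716 N.

13.72 N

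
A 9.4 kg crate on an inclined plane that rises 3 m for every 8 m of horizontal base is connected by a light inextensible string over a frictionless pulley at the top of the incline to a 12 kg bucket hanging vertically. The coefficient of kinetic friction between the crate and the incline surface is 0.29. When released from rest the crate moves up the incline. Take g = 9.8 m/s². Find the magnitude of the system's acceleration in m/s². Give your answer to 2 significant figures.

2.8 m/s²

For the crate on the incline: the weight component along the slope is m₁g sin 20.56° = 9.4 × 9.8 × 0.3511 = 32.343 N and the normal force is N = m₁g cos 20.56° = 86.255 N.
Kinetic friction opposes the crate's motion up the incline: f = μN = 0.29 × 86.255 = 25.014 N acting down the slope.
Newton's second law for the crate (up-slope positive): T − 32.343 − 25.014 = 9.4 a. For the hanging bucket (downward positive): 12 × 9.8 − T = 12 a.
Adding the two equations eliminates T: 60.243 = 21.4 a, so a = 2.8151 m/s².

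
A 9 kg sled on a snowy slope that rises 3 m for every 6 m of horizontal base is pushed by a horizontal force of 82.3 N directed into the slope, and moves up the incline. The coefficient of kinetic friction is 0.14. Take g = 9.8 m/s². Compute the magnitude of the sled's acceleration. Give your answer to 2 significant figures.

The horizontal push has components F cos 26.57° = 82.3 × 0.8944 = 73.609 N up the incline and F sin 26.57° = 82.3 × 0.4472 = 36.805 N pressing into the surface.
The normal force is therefore N = mg cos 26.57° + F sin 26.57° = 78.886 + 36.805 = 115.691 N, and kinetic friction down the slope is μN = 0.14 × 115.691 = 16.197 N.
Along the incline: F cos 26.57° − mg sin 26.57° − μN = ma, so 73.609 − 39.443 − 16.197 = 9 a, giving a = 1.9966 m/s².

2.0 m/s²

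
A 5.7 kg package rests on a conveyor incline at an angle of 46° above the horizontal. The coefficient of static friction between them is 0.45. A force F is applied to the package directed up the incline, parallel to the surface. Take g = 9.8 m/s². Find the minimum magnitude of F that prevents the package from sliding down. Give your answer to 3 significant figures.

22.7 N

The normal force is N = mg cos 46° = 38.804 N. With F at its minimum the package is on the verge of sliding down, so static friction is at its maximum μ_s N = 0.45 × 38.804 = 17.462 N and acts up the slope.
Equilibrium along the incline: F + μ_s N = mg sin 46°, so F = 40.182 − 17.462 = 22.720 N.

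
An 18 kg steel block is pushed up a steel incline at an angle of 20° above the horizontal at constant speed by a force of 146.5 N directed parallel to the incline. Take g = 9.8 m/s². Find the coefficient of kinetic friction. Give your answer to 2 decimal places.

At constant speed ΣF = 0 along the incline. The applied 146.5 N acts up the slope; the weight component mg sin 20° = 60.332 N and kinetic friction μN both act down the slope.
So 146.5 = 60.332 + μ × 165.762, giving μ = (146.5 − 60.332) / 165.762 = 0.5198.

0.52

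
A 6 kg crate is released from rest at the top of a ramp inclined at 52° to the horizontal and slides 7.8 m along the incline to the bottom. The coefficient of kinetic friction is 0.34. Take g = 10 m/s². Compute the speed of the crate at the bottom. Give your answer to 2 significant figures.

The weight component along the incline is mg sin 52° = 47.281 N and the normal force is N = mg cos 52° = 36.940 N.
Friction up the slope is f = μN = 0.34 × 36.940 = 12.560 N, so the net downslope force is 47.281 − 12.560 = 34.721 N and a = 34.721 / 6 = 5.7868 m/s².
Starting from rest over a distance of 7.8 m, v² = 2aL = 2 × 5.7868 × 7.8 = 90.2741, so v = 9.5013 m/s.

9.5 m/s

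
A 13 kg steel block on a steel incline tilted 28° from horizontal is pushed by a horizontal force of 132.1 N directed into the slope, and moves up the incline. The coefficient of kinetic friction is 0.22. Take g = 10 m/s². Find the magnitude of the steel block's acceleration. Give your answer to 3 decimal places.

The horizontal push has components F cos 28° = 132.1 × 0.8829 = 116.631 N up the incline and F sin 28° = 132.1 × 0.4695 = 62.021 N pressing into the surface.
The normal force is therefore N = mg cos 28° + F sin 28° = 114.777 + 62.021 = 176.798 N, and kinetic friction down the slope is μN = 0.22 × 176.798 = 38.896 N.
Along the incline: F cos 28° − mg sin 28° − μN = ma, so 116.631 − 61.035 − 38.896 = 13 a, giving a = 1.2846 m/s².

1.285 m/s²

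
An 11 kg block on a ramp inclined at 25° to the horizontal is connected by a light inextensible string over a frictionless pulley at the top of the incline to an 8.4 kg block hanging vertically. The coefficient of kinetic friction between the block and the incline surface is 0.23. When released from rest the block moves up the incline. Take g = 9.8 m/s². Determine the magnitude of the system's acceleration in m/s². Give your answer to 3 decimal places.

For the block on the incline: the weight component along the slope is m₁g sin 25° = 11 × 9.8 × 0.4226 = 45.556 N and the normal force is N = m₁g cos 25° = 97.700 N.
Kinetic friction opposes the block's motion up the incline: f = μN = 0.23 × 97.700 = 22.471 N acting down the slope.
Newton's second law for the block (up-slope positive): T − 45.556 − 22.471 = 11 a. For the hanging block (downward positive): 8.4 × 9.8 − T = 8.4 a.
Adding the two equations eliminates T: 14.293 = 19.4 a, so a = 0.7368 m/s².

0.737 m/s²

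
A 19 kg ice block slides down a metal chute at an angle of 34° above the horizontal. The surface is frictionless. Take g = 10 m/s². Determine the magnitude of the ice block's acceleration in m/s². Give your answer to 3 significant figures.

Resolving the weight along the incline: the component pulling the ice block down the slope is mg sin 34° = 19 × 10 × 0.5592 = 106.248 N, and the normal force is N = mg cos 34° = 19 × 10 × 0.8290 = 157.510 N.
With no friction the net force along the incline is 106.248 N, so a = g sin 34° = 106.248 / 19 = 5.5920 m/s².

5.59 m/s²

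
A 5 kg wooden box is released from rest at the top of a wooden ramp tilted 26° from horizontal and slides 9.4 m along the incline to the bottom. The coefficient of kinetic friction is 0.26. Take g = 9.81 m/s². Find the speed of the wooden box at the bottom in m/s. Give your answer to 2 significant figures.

The weight component along the incline is mg sin 26° = 21.502 N and the normal force is N = mg cos 26° = 44.086 N.
Friction up the slope is f = μN = 0.26 × 44.086 = 11.462 N, so the net downslope force is 21.502 − 11.462 = 10.040 N and a = 10.040 / 5 = 2.0080 m/s².
Starting from rest over a distance of 9.4 m, v² = 2aL = 2 × 2.0080 × 9.4 = 37.7504, so v = 6.1441 m/s.

6.1 m/s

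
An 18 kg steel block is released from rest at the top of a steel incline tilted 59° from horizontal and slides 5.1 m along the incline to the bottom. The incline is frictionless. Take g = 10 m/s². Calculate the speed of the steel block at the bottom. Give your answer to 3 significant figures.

9.35 m/s

The weight component along the incline is mg sin 59° = 154.290 N and the normal force is N = mg cos 59° = 92.707 N.
With no friction, a = g sin 59° = 8.5717 m/s².
Starting from rest over a distance of 5.1 m, v² = 2aL = 2 × 8.5717 × 5.1 = 87.4313, so v = 9.3505 m/s.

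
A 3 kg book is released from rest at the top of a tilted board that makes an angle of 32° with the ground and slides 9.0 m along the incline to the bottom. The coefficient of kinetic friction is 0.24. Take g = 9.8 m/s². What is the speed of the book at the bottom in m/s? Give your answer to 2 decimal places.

7.59 m/s

The weight component along the incline is mg sin 32° = 15.580 N and the normal force is N = mg cos 32° = 24.933 N.
Friction up the slope is f = μN = 0.24 × 24.933 = 5.984 N, so the net downslope force is 15.580 − 5.984 = 9.596 N and a = 9.596 / 3 = 3.1987 m/s².
Starting from rest over a distance of 9.0 m, v² = 2aL = 2 × 3.1987 × 9.0 = 57.5766, so v = 7.5879 m/s.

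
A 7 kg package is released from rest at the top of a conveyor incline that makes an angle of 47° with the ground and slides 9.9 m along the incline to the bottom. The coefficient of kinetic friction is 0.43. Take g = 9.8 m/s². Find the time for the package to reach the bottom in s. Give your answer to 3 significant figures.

2.15 s

The weight component along the incline is mg sin 47° = 50.171 N and the normal force is N = mg cos 47° = 46.785 N.
Friction up the slope is f = μN = 0.43 × 46.785 = 20.118 N, so the net downslope force is 50.171 − 20.118 = 30.053 N and a = 30.053 / 7 = 4.2933 m/s².
Starting from rest, L = ½at², so t = √(2L/a) = √(2 × 9.9 / 4.2933) = 2.1475 s.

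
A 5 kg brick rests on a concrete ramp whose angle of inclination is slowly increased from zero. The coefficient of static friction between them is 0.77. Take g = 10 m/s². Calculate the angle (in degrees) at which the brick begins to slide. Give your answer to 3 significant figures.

At the threshold of sliding, static friction is at its maximum μ_s N and exactly balances the weight component along the incline: mg sin θ = μ_s mg cos θ.
Hence tan θ = μ_s = 0.77, so θ = arctan(0.77) = 37.5963°.

37.6°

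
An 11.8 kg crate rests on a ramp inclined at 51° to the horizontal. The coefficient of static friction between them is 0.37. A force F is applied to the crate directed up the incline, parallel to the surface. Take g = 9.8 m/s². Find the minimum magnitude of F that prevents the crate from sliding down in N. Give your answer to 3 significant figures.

62.9 N

The normal force is N = mg cos 51° = 72.775 N. With F at its minimum the crate is on the verge of sliding down, so static friction is at its maximum μ_s N = 0.37 × 72.775 = 26.927 N and acts up the slope.
Equilibrium along the incline: F + μ_s N = mg sin 51°, so F = 89.869 − 26.927 = 62.942 N.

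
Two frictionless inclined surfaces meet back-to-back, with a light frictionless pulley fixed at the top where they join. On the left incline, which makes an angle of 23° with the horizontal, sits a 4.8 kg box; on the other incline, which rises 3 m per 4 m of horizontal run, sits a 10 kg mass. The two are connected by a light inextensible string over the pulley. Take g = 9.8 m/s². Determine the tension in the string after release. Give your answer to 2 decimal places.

31.49 N

Resolve each weight along its own incline: the 4.8 kg mass has component 4.8 × 9.8 × sin 23° = 18.380 N down its slope, and the 10 kg mass has 10 × 9.8 × sin 36.87° = 58.800 N down its slope.
The 10 kg side's 58.800 N exceeds the other side's 18.380 N, so that mass slides down and the 4.8 kg mass slides up. Taking that direction as positive, Newton's second law for the whole system gives 58.800 − 18.380 = (4.8 + 10) a, so a = 40.420 / 14.8 = 2.7311 m/s².
For the 4.8 kg mass (up-slope positive): T − 18.380 = 4.8 × 2.7311, so T = 31.489 N.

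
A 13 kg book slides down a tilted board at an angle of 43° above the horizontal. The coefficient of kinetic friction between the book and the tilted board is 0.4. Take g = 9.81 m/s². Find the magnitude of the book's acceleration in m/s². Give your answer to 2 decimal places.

3.82 m/s²

Resolving the weight along the incline: the component pulling the book down the slope is mg sin 43° = 13 × 9.81 × 0.6820 = 86.975 N, and the normal force is N = mg cos 43° = 13 × 9.81 × 0.7314 = 93.275 N.
Kinetic friction acts up the slope with magnitude f = μN = 0.4 × 93.275 = 37.310 N.
Net force along the incline is 86.975 − 37.310 = 49.665 N, so a = 49.665 / 13 = 3.8204 m/s².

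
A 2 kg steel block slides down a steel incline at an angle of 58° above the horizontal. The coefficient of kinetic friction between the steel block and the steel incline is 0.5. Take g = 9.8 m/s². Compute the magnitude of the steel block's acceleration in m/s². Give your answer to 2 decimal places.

5.71 m/s²

Resolving the weight along the incline: the component pulling the steel block down the slope is mg sin 58° = 2 × 9.8 × 0.8480 = 16.621 N, and the normal force is N = mg cos 58° = 2 × 9.8 × 0.5299 = 10.386 N.
Kinetic friction acts up the slope with magnitude f = μN = 0.5 × 10.386 = 5.193 N.
Net force along the incline is 16.621 − 5.193 = 11.428 N, so a = 11.428 / 2 = 5.7140 m/s².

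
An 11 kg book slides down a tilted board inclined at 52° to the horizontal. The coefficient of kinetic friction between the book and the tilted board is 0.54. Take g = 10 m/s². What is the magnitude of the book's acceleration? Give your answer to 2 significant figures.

Resolving the weight along the incline: the component pulling the book down the slope is mg sin 52° = 11 × 10 × 0.7880 = 86.680 N, and the normal force is N = mg cos 52° = 11 × 10 × 0.6157 = 67.727 N.
Kinetic friction acts up the slope with magnitude f = μN = 0.54 × 67.727 = 36.573 N.
Net force along the incline is 86.680 − 36.573 = 50.107 N, so a = 50.107 / 11 = 4.5552 m/s².

4.6 m/s²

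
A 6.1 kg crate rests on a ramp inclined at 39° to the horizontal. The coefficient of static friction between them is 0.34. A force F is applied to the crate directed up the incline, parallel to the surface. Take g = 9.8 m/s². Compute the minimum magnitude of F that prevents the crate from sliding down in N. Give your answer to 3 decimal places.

The normal force is N = mg cos 39° = 46.458 N. With F at its minimum the crate is on the verge of sliding down, so static friction is at its maximum μ_s N = 0.34 × 46.458 = 15.796 N and acts up the slope.
Equilibrium along the incline: F + μ_s N = mg sin 39°, so F = 37.621 − 15.796 = 21.825 N.

21.825 N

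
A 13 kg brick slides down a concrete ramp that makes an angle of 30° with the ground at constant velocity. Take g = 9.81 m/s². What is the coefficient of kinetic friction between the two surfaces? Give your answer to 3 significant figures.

At constant velocity the net force along the incline is zero: mg sin 30° = μ mg cos 30°.
So μ = tan 30° = 0.5000 / 0.8660 = 0.5774.

0.577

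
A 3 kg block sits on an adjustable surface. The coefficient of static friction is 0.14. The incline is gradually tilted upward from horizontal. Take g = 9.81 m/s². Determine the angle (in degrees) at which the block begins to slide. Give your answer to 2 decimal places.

At the threshold of sliding, static friction is at its maximum μ_s N and exactly balances the weight component along the incline: mg sin θ = μ_s mg cos θ.
Hence tan θ = μ_s = 0.14, so θ = arctan(0.14) = 7.9696°.

7.97°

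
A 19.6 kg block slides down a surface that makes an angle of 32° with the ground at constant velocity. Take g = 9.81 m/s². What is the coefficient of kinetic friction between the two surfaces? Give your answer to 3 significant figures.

0.625

At constant velocity the net force along the incline is zero: mg sin 32° = μ mg cos 32°.
So μ = tan 32° = 0.5299 / 0.8480 = 0.6249.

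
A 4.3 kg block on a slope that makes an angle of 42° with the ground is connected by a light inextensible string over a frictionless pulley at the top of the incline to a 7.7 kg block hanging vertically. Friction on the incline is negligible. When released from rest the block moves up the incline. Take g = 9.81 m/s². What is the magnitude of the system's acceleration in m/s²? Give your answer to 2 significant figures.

For the block on the incline: the weight component along the slope is m₁g sin 42° = 4.3 × 9.81 × 0.6691 = 28.225 N and the normal force is N = m₁g cos 42° = 31.348 N.
Newton's second law for the block (up-slope positive): T − 28.225 = 4.3 a. For the hanging block (downward positive): 7.7 × 9.81 − T = 7.7 a.
Adding the two equations eliminates T: 47.312 = 12 a, so a = 3.9427 m/s².

3.9 m/s²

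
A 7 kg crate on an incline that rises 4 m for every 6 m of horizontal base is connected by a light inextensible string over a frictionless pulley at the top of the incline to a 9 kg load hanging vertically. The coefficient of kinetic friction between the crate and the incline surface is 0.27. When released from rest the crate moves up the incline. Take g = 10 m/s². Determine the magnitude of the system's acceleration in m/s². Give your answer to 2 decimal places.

For the crate on the incline: the weight component along the slope is m₁g sin 33.69° = 7 × 10 × 0.5547 = 38.829 N and the normal force is N = m₁g cos 33.69° = 58.244 N.
Kinetic friction opposes the crate's motion up the incline: f = μN = 0.27 × 58.244 = 15.726 N acting down the slope.
Newton's second law for the crate (up-slope positive): T − 38.829 − 15.726 = 7 a. For the hanging load (downward positive): 9 × 10 − T = 9 a.
Adding the two equations eliminates T: 35.445 = 16 a, so a = 2.2153 m/s².

2.22 m/s²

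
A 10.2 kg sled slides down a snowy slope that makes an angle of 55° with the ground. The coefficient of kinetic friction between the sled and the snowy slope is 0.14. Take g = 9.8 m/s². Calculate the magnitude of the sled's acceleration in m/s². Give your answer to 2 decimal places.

Resolving the weight along the incline: the component pulling the sled down the slope is mg sin 55° = 10.2 × 9.8 × 0.8192 = 81.887 N, and the normal force is N = mg cos 55° = 10.2 × 9.8 × 0.5736 = 57.337 N.
Kinetic friction acts up the slope with magnitude f = μN = 0.14 × 57.337 = 8.027 N.
Net force along the incline is 81.887 − 8.027 = 73.860 N, so a = 73.860 / 10.2 = 7.2412 m/s².

7.24 m/s²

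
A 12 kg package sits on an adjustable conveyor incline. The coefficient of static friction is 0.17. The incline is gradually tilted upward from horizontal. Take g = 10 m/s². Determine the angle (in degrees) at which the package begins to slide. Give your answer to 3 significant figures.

At the threshold of sliding, static friction is at its maximum μ_s N and exactly balances the weight component along the incline: mg sin θ = μ_s mg cos θ.
Hence tan θ = μ_s = 0.17, so θ = arctan(0.17) = 9.6480°.

9.65°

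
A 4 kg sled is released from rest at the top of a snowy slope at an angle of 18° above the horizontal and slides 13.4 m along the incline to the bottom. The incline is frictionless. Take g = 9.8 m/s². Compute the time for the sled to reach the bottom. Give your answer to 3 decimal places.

2.975 s

The weight component along the incline is mg sin 18° = 12.113 N and the normal force is N = mg cos 18° = 37.281 N.
With no friction, a = g sin 18° = 3.0284 m/s².
Starting from rest, L = ½at², so t = √(2L/a) = √(2 × 13.4 / 3.0284) = 2.9748 s.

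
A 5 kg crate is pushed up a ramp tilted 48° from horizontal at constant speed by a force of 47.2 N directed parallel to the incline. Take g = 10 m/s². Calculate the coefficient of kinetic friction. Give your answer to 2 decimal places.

At constant speed ΣF = 0 along the incline. The applied 47.2 N acts up the slope; the weight component mg sin 48° = 37.157 N and kinetic friction μN both act down the slope.
So 47.2 = 37.157 + μ × 33.457, giving μ = (47.2 − 37.157) / 33.457 = 0.3002.

0.30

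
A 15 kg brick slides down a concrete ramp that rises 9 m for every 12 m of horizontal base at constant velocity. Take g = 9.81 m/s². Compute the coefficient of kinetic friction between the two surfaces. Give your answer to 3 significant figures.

At constant velocity the net force along the incline is zero: mg sin 36.87° = μ mg cos 36.87°.
So μ = tan 36.87° = 0.6000 / 0.8000 = 0.7500.

0.750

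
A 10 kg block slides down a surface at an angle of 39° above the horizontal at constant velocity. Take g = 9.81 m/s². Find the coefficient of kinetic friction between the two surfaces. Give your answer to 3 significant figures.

0.810

At constant velocity the net force along the incline is zero: mg sin 39° = μ mg cos 39°.
So μ = tan 39° = 0.6293 / 0.7771 = 0.8098.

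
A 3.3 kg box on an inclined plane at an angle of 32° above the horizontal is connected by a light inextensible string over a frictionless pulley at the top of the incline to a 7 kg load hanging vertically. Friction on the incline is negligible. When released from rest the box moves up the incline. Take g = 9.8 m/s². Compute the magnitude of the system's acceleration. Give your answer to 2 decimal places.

For the box on the incline: the weight component along the slope is m₁g sin 32° = 3.3 × 9.8 × 0.5299 = 17.137 N and the normal force is N = m₁g cos 32° = 27.426 N.
Newton's second law for the box (up-slope positive): T − 17.137 = 3.3 a. For the hanging load (downward positive): 7 × 9.8 − T = 7 a.
Adding the two equations eliminates T: 51.463 = 10.3 a, so a = 4.9964 m/s².

5.00 m/s²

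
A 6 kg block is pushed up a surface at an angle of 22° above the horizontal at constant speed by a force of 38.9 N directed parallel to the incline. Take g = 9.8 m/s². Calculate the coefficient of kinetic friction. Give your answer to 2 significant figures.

At constant speed ΣF = 0 along the incline. The applied 38.9 N acts up the slope; the weight component mg sin 22° = 22.027 N and kinetic friction μN both act down the slope.
So 38.9 = 22.027 + μ × 54.518, giving μ = (38.9 − 22.027) / 54.518 = 0.3095.

0.31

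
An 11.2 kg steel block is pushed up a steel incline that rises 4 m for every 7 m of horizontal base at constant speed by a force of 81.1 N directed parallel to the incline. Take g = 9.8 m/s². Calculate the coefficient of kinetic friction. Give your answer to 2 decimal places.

At constant speed ΣF = 0 along the incline. The applied 81.1 N acts up the slope; the weight component mg sin 29.74° = 54.456 N and kinetic friction μN both act down the slope.
So 81.1 = 54.456 + μ × 95.298, giving μ = (81.1 − 54.456) / 95.298 = 0.2796.

0.28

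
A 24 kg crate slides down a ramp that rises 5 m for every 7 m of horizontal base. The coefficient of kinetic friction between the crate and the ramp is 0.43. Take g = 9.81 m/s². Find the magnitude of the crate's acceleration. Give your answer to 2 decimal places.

Resolving the weight along the incline: the component pulling the crate down the slope is mg sin 35.54° = 24 × 9.81 × 0.5812 = 136.838 N, and the normal force is N = mg cos 35.54° = 24 × 9.81 × 0.8137 = 191.578 N.
Kinetic friction acts up the slope with magnitude f = μN = 0.43 × 191.578 = 82.379 N.
Net force along the incline is 136.838 − 82.379 = 54.459 N, so a = 54.459 / 24 = 2.2691 m/s².

2.27 m/s²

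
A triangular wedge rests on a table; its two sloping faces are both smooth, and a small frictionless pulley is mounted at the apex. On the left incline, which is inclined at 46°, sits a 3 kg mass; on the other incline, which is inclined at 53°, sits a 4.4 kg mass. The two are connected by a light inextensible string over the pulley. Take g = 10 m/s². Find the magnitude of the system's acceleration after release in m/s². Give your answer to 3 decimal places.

Resolve each weight along its own incline: the 3 kg mass has component 3 × 10 × sin 46° = 21.580 N down its slope, and the 4.4 kg mass has 4.4 × 10 × sin 53° = 35.140 N down its slope.
The 4.4 kg side's 35.140 N exceeds the other side's 21.580 N, so that mass slides down and the 3 kg mass slides up. Taking that direction as positive, Newton's second law for the whole system gives 35.140 − 21.580 = (3 + 4.4) a, so a = 13.560 / 7.4 = 1.8324 m/s².

1.832 m/s²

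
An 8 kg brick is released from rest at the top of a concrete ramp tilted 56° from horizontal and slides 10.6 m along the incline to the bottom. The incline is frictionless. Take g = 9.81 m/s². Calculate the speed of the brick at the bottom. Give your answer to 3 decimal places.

13.131 m/s

The weight component along the incline is mg sin 56° = 65.063 N and the normal force is N = mg cos 56° = 43.885 N.
With no friction, a = g sin 56° = 8.1329 m/s².
Starting from rest over a distance of 10.6 m, v² = 2aL = 2 × 8.1329 × 10.6 = 172.4175, so v = 13.1308 m/s.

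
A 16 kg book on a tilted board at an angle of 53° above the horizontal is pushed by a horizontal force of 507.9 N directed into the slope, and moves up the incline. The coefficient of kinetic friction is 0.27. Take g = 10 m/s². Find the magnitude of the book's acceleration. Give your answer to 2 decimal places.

2.65 m/s²

The horizontal push has components F cos 53° = 507.9 × 0.6018 = 305.654 N up the incline and F sin 53° = 507.9 × 0.7986 = 405.609 N pressing into the surface.
The normal force is therefore N = mg cos 53° + F sin 53° = 96.288 + 405.609 = 501.897 N, and kinetic friction down the slope is μN = 0.27 × 501.897 = 135.512 N.
Along the incline: F cos 53° − mg sin 53° − μN = ma, so 305.654 − 127.776 − 135.512 = 16 a, giving a = 2.6479 m/s².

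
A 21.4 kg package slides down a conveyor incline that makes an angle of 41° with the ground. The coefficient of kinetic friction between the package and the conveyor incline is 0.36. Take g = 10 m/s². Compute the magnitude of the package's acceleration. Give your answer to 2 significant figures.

Resolving the weight along the incline: the component pulling the package down the slope is mg sin 41° = 21.4 × 10 × 0.6561 = 140.405 N, and the normal force is N = mg cos 41° = 21.4 × 10 × 0.7547 = 161.506 N.
Kinetic friction acts up the slope with magnitude f = μN = 0.36 × 161.506 = 58.142 N.
Net force along the incline is 140.405 − 58.142 = 82.263 N, so a = 82.263 / 21.4 = 3.8441 m/s².

3.8 m/s²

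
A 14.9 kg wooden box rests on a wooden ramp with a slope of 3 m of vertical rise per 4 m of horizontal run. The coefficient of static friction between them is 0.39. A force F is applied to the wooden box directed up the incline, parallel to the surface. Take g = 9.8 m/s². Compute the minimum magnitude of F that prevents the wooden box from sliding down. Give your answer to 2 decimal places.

42.05 N

The normal force is N = mg cos 36.87° = 116.816 N. With F at its minimum the wooden box is on the verge of sliding down, so static friction is at its maximum μ_s N = 0.39 × 116.816 = 45.558 N and acts up the slope.
Equilibrium along the incline: F + μ_s N = mg sin 36.87°, so F = 87.612 − 45.558 = 42.054 N.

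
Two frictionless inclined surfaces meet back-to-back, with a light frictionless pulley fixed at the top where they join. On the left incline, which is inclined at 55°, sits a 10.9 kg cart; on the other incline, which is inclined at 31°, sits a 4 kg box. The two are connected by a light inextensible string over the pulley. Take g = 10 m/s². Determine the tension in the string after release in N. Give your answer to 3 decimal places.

39.041 N

Resolve each weight along its own incline: the 10.9 kg mass has component 10.9 × 10 × sin 55° = 89.288 N down its slope, and the 4 kg mass has 4 × 10 × sin 31° = 20.602 N down its slope.
The 10.9 kg side's 89.288 N exceeds the other side's 20.602 N, so that mass slides down and the 4 kg mass slides up. Taking that direction as positive, Newton's second law for the whole system gives 89.288 − 20.602 = (10.9 + 4) a, so a = 68.686 / 14.9 = 4.6098 m/s².
For the 4 kg mass (up-slope positive): T − 20.602 = 4 × 4.6098, so T = 39.041 N.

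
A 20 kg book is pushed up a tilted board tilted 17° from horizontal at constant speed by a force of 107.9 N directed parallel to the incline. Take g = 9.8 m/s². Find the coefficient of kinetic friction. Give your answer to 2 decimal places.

At constant speed ΣF = 0 along the incline. The applied 107.9 N acts up the slope; the weight component mg sin 17° = 57.305 N and kinetic friction μN both act down the slope.
So 107.9 = 57.305 + μ × 187.436, giving μ = (107.9 − 57.305) / 187.436 = 0.2699.

0.27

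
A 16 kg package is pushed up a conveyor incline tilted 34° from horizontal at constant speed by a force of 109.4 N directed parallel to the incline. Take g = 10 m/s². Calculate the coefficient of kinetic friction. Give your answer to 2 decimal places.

At constant speed ΣF = 0 along the incline. The applied 109.4 N acts up the slope; the weight component mg sin 34° = 89.471 N and kinetic friction μN both act down the slope.
So 109.4 = 89.471 + μ × 132.646, giving μ = (109.4 − 89.471) / 132.646 = 0.1502.

0.15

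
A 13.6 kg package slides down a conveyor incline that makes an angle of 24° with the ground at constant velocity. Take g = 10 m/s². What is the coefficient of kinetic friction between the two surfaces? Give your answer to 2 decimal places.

At constant velocity the net force along the incline is zero: mg sin 24° = μ mg cos 24°.
So μ = tan 24° = 0.4067 / 0.9135 = 0.4452.

0.45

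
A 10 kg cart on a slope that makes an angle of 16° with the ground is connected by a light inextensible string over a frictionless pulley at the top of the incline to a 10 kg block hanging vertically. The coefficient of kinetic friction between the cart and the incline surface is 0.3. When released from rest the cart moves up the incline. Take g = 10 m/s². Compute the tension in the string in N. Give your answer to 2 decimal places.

78.20 N

For the cart on the incline: the weight component along the slope is m₁g sin 16° = 10 × 10 × 0.2756 = 27.560 N and the normal force is N = m₁g cos 16° = 96.126 N.
Kinetic friction opposes the cart's motion up the incline: f = μN = 0.3 × 96.126 = 28.838 N acting down the slope.
Newton's second law for the cart (up-slope positive): T − 27.560 − 28.838 = 10 a. For the hanging block (downward positive): 10 × 10 − T = 10 a.
Adding the two equations eliminates T: 43.602 = 20 a, so a = 2.1801 m/s².
Then from the hanging block's equation, T = 10 × (10 − 2.1801) = 78.199 N.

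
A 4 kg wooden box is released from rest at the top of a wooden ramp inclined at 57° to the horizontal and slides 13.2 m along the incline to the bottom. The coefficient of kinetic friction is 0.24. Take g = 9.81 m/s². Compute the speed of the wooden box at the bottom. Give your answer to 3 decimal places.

13.541 m/s

The weight component along the incline is mg sin 57° = 32.909 N and the normal force is N = mg cos 57° = 21.372 N.
Friction up the slope is f = μN = 0.24 × 21.372 = 5.129 N, so the net downslope force is 32.909 − 5.129 = 27.780 N and a = 27.780 / 4 = 6.9450 m/s².
Starting from rest over a distance of 13.2 m, v² = 2aL = 2 × 6.9450 × 13.2 = 183.3480, so v = 13.5406 m/s.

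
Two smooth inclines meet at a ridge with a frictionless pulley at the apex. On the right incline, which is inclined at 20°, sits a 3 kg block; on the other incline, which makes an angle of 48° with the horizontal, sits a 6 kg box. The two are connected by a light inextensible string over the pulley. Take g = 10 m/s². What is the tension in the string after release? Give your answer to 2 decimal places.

Resolve each weight along its own incline: the 3 kg mass has component 3 × 10 × sin 20° = 10.261 N down its slope, and the 6 kg mass has 6 × 10 × sin 48° = 44.589 N down its slope.
The 6 kg side's 44.589 N exceeds the other side's 10.261 N, so that mass slides down and the 3 kg mass slides up. Taking that direction as positive, Newton's second law for the whole system gives 44.589 − 10.261 = (3 + 6) a, so a = 34.328 / 9 = 3.8142 m/s².
For the 3 kg mass (up-slope positive): T − 10.261 = 3 × 3.8142, so T = 21.704 N.

21.70 N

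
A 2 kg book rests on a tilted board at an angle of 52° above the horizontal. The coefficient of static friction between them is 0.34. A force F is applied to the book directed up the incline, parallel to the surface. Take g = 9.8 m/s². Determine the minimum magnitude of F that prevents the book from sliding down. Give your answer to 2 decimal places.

The normal force is N = mg cos 52° = 12.067 N. With F at its minimum the book is on the verge of sliding down, so static friction is at its maximum μ_s N = 0.34 × 12.067 = 4.103 N and acts up the slope.
Equilibrium along the incline: F + μ_s N = mg sin 52°, so F = 15.445 − 4.103 = 11.342 N.

11.34 N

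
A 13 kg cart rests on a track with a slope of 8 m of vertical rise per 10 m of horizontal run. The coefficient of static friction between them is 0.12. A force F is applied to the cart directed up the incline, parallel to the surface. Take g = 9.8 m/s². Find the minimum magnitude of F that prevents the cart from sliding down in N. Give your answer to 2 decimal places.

67.65 N

The normal force is N = mg cos 38.66° = 99.483 N. With F at its minimum the cart is on the verge of sliding down, so static friction is at its maximum μ_s N = 0.12 × 99.483 = 11.938 N and acts up the slope.
Equilibrium along the incline: F + μ_s N = mg sin 38.66°, so F = 79.586 − 11.938 = 67.648 N.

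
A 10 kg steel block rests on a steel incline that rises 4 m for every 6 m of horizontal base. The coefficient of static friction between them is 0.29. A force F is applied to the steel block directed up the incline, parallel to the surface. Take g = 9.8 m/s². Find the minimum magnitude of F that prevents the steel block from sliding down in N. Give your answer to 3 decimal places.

30.714 N

The normal force is N = mg cos 33.69° = 81.541 N. With F at its minimum the steel block is on the verge of sliding down, so static friction is at its maximum μ_s N = 0.29 × 81.541 = 23.647 N and acts up the slope.
Equilibrium along the incline: F + μ_s N = mg sin 33.69°, so F = 54.361 − 23.647 = 30.714 N.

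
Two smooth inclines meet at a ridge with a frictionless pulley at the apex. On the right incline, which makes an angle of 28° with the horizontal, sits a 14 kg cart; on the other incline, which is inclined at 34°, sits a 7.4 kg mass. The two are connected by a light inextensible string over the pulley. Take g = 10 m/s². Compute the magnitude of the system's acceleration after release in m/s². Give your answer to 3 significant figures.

Resolve each weight along its own incline: the 14 kg mass has component 14 × 10 × sin 28° = 65.726 N down its slope, and the 7.4 kg mass has 7.4 × 10 × sin 34° = 41.380 N down its slope.
The 14 kg side's 65.726 N exceeds the other side's 41.380 N, so that mass slides down and the 7.4 kg mass slides up. Taking that direction as positive, Newton's second law for the whole system gives 65.726 − 41.380 = (14 + 7.4) a, so a = 24.346 / 21.4 = 1.1377 m/s².

1.14 m/s²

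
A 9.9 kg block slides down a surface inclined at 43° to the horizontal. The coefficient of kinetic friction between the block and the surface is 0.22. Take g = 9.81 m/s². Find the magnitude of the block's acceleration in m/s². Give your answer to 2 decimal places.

Resolving the weight along the incline: the component pulling the block down the slope is mg sin 43° = 9.9 × 9.81 × 0.6820 = 66.235 N, and the normal force is N = mg cos 43° = 9.9 × 9.81 × 0.7314 = 71.033 N.
Kinetic friction acts up the slope with magnitude f = μN = 0.22 × 71.033 = 15.627 N.
Net force along the incline is 66.235 − 15.627 = 50.608 N, so a = 50.608 / 9.9 = 5.1119 m/s².

5.11 m/s²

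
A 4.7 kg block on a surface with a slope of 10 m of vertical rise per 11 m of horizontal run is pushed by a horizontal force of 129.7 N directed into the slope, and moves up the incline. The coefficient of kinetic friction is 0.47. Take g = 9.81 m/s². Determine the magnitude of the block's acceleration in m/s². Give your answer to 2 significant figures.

The horizontal push has components F cos 42.27° = 129.7 × 0.7399 = 95.965 N up the incline and F sin 42.27° = 129.7 × 0.6727 = 87.249 N pressing into the surface.
The normal force is therefore N = mg cos 42.27° + F sin 42.27° = 34.115 + 87.249 = 121.364 N, and kinetic friction down the slope is μN = 0.47 × 121.364 = 57.041 N.
Along the incline: F cos 42.27° − mg sin 42.27° − μN = ma, so 95.965 − 31.016 − 57.041 = 4.7 a, giving a = 1.6826 m/s².

1.7 m/s²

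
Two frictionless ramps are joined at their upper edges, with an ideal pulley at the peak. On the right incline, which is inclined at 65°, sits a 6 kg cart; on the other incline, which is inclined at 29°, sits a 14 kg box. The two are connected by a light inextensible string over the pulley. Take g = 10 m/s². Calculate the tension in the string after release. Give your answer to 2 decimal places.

58.43 N

Resolve each weight along its own incline: the 6 kg mass has component 6 × 10 × sin 65° = 54.378 N down its slope, and the 14 kg mass has 14 × 10 × sin 29° = 67.873 N down its slope.
The 14 kg side's 67.873 N exceeds the other side's 54.378 N, so that mass slides down and the 6 kg mass slides up. Taking that direction as positive, Newton's second law for the whole system gives 67.873 − 54.378 = (6 + 14) a, so a = 13.495 / 20 = 0.6747 m/s².
For the 6 kg mass (up-slope positive): T − 54.378 = 6 × 0.6747, so T = 58.426 N.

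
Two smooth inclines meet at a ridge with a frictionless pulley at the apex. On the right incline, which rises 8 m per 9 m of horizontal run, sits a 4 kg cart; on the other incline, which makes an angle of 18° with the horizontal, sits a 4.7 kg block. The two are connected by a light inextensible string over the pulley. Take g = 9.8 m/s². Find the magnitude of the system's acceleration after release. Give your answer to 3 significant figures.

Resolve each weight along its own incline: the 4 kg mass has component 4 × 9.8 × sin 41.63° = 26.043 N down its slope, and the 4.7 kg mass has 4.7 × 9.8 × sin 18° = 14.233 N down its slope.
The 4 kg side's 26.043 N exceeds the other side's 14.233 N, so that mass slides down and the 4.7 kg mass slides up. Taking that direction as positive, Newton's second law for the whole system gives 26.043 − 14.233 = (4 + 4.7) a, so a = 11.810 / 8.7 = 1.3575 m/s².

1.36 m/s²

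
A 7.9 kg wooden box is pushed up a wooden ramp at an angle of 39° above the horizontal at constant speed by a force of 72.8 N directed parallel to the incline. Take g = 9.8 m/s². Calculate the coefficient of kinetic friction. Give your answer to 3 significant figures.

At constant speed ΣF = 0 along the incline. The applied 72.8 N acts up the slope; the weight component mg sin 39° = 48.722 N and kinetic friction μN both act down the slope.
So 72.8 = 48.722 + μ × 60.167, giving μ = (72.8 − 48.722) / 60.167 = 0.4002.

0.400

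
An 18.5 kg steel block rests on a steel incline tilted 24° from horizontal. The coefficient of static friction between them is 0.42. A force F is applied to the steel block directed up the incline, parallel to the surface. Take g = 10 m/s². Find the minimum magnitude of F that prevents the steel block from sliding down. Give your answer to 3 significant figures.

4.26 N

The normal force is N = mg cos 24° = 169.006 N. With F at its minimum the steel block is on the verge of sliding down, so static friction is at its maximum μ_s N = 0.42 × 169.006 = 70.983 N and acts up the slope.
Equilibrium along the incline: F + μ_s N = mg sin 24°, so F = 75.246 − 70.983 = 4.263 N.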